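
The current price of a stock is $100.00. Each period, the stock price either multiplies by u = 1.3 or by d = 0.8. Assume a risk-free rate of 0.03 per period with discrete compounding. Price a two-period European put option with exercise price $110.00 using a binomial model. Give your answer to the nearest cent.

Risk-neutral probability p = (1 + 0.03 − 0.8)/(1.3 − 0.8) = 0.2300/0.5000 = 0.4600
Terminal stock prices: S_uu = 169, S_ud = 104, S_dd = 64
Terminal payoffs (K − S): max(-59, 0) = 0, max(6, 0) = 6, max(46, 0) = 46
Node u (S = 130): V_u = 1/1.03·[0.4600·0.0000 + 0.5400·6.0000] = 3.1456
Node d (S = 80): V_d = 1/1.03·[0.4600·6.0000 + 0.5400·46.0000] = 26.7961
Node 0 (S = 100): V_0 = 1/1.03·[0.4600·3.1456 + 0.5400·26.7961] = 15.4533

$15.45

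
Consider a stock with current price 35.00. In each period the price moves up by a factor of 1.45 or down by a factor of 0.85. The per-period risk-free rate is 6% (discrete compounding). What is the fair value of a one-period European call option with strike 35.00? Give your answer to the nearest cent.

5.20

Risk-neutral probability p = (1 + 0.06 − 0.85)/(1.45 − 0.85) = 0.2100/0.6000 = 0.3500
Terminal stock prices: S_u = 50.75, S_d = 29.75
Terminal payoffs (S − K): max(15.75, 0) = 15.75, max(-5.25, 0) = 0
Node 0 (S = 35): V_0 = 1/1.06·[0.3500·15.7500 + 0.6500·0.0000] = 5.2005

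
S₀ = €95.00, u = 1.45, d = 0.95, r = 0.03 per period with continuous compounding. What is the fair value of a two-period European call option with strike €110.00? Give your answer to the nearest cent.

€7.49

Risk-neutral probability p = (e^0.03 − 0.95)/(1.45 − 0.95) = 0.0805/0.5000 = 0.1609
Terminal stock prices: S_uu = 199.7, S_ud = 130.9, S_dd = 85.74
Terminal payoffs (S − K): max(89.74, 0) = 89.74, max(20.86, 0) = 20.86, max(-24.26, 0) = 0
Node u (S = 137.8): V_u = e^(−0.03)·[0.1609·89.7375 + 0.8391·20.8625] = 31.0010
Node d (S = 90.25): V_d = e^(−0.03)·[0.1609·20.8625 + 0.8391·0.0000] = 3.2578
Node 0 (S = 95): V_0 = e^(−0.03)·[0.1609·31.0010 + 0.8391·3.2578] = 7.4937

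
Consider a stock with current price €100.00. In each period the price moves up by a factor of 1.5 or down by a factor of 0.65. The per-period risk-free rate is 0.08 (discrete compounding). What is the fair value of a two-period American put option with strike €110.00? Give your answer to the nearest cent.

Risk-neutral probability p = (1 + 0.08 − 0.65)/(1.5 − 0.65) = 0.4300/0.8500 = 0.5059
Terminal stock prices: S_uu = 225, S_ud = 97.5, S_dd = 42.25
Terminal payoffs (K − S): max(-115, 0) = 0, max(12.5, 0) = 12.5, max(67.75, 0) = 67.75
Node u (S = 150): continuation = 1/1.08·[0.5059·0.0000 + 0.4941·12.5000] = 5.7190; exercise value = 0.0000 ≤ continuation, so V_u = 5.7190
Node d (S = 65): continuation = 1/1.08·[0.5059·12.5000 + 0.4941·67.7500] = 36.8519; exercise value = 45.0000 > continuation, so V_d = 45.0000 (exercise)
Node 0 (S = 100): continuation = 1/1.08·[0.5059·5.7190 + 0.4941·45.0000] = 23.2670; exercise value = 10.0000 ≤ continuation, so V_0 = 23.2670

€23.27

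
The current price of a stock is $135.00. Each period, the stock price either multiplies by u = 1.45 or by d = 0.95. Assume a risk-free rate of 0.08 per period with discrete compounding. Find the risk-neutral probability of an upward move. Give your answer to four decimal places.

Risk-neutral probability p = (1 + 0.08 − 0.95)/(1.45 − 0.95) = 0.1300/0.5000 = 0.2600

p = 0.2600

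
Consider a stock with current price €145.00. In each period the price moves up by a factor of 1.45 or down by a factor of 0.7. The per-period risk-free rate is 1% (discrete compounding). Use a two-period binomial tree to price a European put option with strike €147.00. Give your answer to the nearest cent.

Risk-neutral probability p = (1 + 0.01 − 0.7)/(1.45 − 0.7) = 0.3100/0.7500 = 0.4133
Terminal stock prices: S_uu = 304.9, S_ud = 147.2, S_dd = 71.05
Terminal payoffs (K − S): max(-157.9, 0) = 0, max(-0.175, 0) = 0, max(75.95, 0) = 75.95
Node u (S = 210.2): V_u = 1/1.01·[0.4133·0.0000 + 0.5867·0.0000] = 0.0000
Node d (S = 101.5): V_d = 1/1.01·[0.4133·0.0000 + 0.5867·75.9500] = 44.1162
Node 0 (S = 145): V_0 = 1/1.01·[0.4133·0.0000 + 0.5867·44.1162] = 25.6252

€25.63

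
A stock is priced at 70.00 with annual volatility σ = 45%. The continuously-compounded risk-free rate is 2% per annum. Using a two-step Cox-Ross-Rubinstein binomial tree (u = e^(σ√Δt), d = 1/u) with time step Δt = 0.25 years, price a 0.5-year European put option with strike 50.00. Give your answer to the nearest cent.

1.58

CRR parameters: u = e^(σ√Δt) = e^(0.45·√0.25) = 1.2523, d = 1/u = 0.7985
Per-period rate: rΔt = 0.02·0.25 = 0.005, so R = e^0.005 = 1.0050
Risk-neutral probability p = (e^0.005 − 0.7985)/(1.2523 − 0.7985) = 0.2065/0.4538 = 0.4550
Terminal stock prices: S_uu = 109.8, S_ud = 70, S_dd = 44.63
Terminal payoffs (K − S): max(-59.78, 0) = 0, max(-20, 0) = 0, max(5.366, 0) = 5.366
Node u (S = 87.66): V_u = e^(−0.005)·[0.4550·0.0000 + 0.5450·0.0000] = 0.0000
Node d (S = 55.9): V_d = e^(−0.005)·[0.4550·0.0000 + 0.5450·5.3660] = 2.9097
Node 0 (S = 70): V_0 = e^(−0.005)·[0.4550·0.0000 + 0.5450·2.9097] = 1.5778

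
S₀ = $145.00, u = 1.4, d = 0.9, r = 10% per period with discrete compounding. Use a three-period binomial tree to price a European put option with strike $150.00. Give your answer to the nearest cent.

Risk-neutral probability p = (1 + 0.1 − 0.9)/(1.4 − 0.9) = 0.2000/0.5000 = 0.4000
Terminal stock prices: S_uuu = 397.9, S_uud = 255.8, S_udd = 164.4, S_ddd = 105.7
Terminal payoffs (K − S): max(-247.9, 0) = 0, max(-105.8, 0) = 0, max(-14.43, 0) = 0, max(44.29, 0) = 44.29
Node uu (S = 284.2): V_uu = 1/1.1·[0.4000·0.0000 + 0.6000·0.0000] = 0.0000
Node ud (S = 182.7): V_ud = 1/1.1·[0.4000·0.0000 + 0.6000·0.0000] = 0.0000
Node dd (S = 117.5): V_dd = 1/1.1·[0.4000·0.0000 + 0.6000·44.2950] = 24.1609
Node u (S = 203): V_u = 1/1.1·[0.4000·0.0000 + 0.6000·0.0000] = 0.0000
Node d (S = 130.5): V_d = 1/1.1·[0.4000·0.0000 + 0.6000·24.1609] = 13.1787
Node 0 (S = 145): V_0 = 1/1.1·[0.4000·0.0000 + 0.6000·13.1787] = 7.1884

$7.19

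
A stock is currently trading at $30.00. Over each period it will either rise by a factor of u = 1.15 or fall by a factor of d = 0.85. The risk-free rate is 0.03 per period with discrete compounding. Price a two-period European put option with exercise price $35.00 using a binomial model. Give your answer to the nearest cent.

$4.58

Risk-neutral probability p = (1 + 0.03 − 0.85)/(1.15 − 0.85) = 0.1800/0.3000 = 0.6000
Terminal stock prices: S_uu = 39.67, S_ud = 29.32, S_dd = 21.67
Terminal payoffs (K − S): max(-4.675, 0) = 0, max(5.675, 0) = 5.675, max(13.33, 0) = 13.33
Node u (S = 34.5): V_u = 1/1.03·[0.6000·0.0000 + 0.4000·5.6750] = 2.2039
Node d (S = 25.5): V_d = 1/1.03·[0.6000·5.6750 + 0.4000·13.3250] = 8.4806
Node 0 (S = 30): V_0 = 1/1.03·[0.6000·2.2039 + 0.4000·8.4806] = 4.5772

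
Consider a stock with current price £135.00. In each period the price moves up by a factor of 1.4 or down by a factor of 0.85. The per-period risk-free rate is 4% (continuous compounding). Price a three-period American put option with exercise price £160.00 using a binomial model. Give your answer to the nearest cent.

Risk-neutral probability p = (e^0.04 − 0.85)/(1.4 − 0.85) = 0.1908/0.5500 = 0.3469
Terminal stock prices: S_uuu = 370.4, S_uud = 224.9, S_udd = 136.6, S_ddd = 82.91
Terminal payoffs (K − S): max(-210.4, 0) = 0, max(-64.91, 0) = 0, max(23.45, 0) = 23.45, max(77.09, 0) = 77.09
Node uu (S = 264.6): continuation = e^(−0.04)·[0.3469·0.0000 + 0.6531·0.0000] = 0.0000; exercise value = 0.0000 ≤ continuation, so V_uu = 0.0000
Node ud (S = 160.7): continuation = e^(−0.04)·[0.3469·0.0000 + 0.6531·23.4475] = 14.7125; exercise value = 0.0000 ≤ continuation, so V_ud = 14.7125
Node dd (S = 97.54): continuation = e^(−0.04)·[0.3469·23.4475 + 0.6531·77.0931] = 56.1888; exercise value = 62.4625 > continuation, so V_dd = 62.4625 (exercise)
Node u (S = 189): continuation = e^(−0.04)·[0.3469·0.0000 + 0.6531·14.7125] = 9.2315; exercise value = 0.0000 ≤ continuation, so V_u = 9.2315
Node d (S = 114.8): continuation = e^(−0.04)·[0.3469·14.7125 + 0.6531·62.4625] = 44.0970; exercise value = 45.2500 > continuation, so V_d = 45.2500 (exercise)
Node 0 (S = 135): continuation = e^(−0.04)·[0.3469·9.2315 + 0.6531·45.2500] = 31.4699; exercise value = 25.0000 ≤ continuation, so V_0 = 31.4699

£31.47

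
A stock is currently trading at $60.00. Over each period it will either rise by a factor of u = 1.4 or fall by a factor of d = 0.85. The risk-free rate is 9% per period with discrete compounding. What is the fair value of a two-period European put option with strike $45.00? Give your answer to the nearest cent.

Risk-neutral probability p = (1 + 0.09 − 0.85)/(1.4 − 0.85) = 0.2400/0.5500 = 0.4364
Terminal stock prices: S_uu = 117.6, S_ud = 71.4, S_dd = 43.35
Terminal payoffs (K − S): max(-72.6, 0) = 0, max(-26.4, 0) = 0, max(1.65, 0) = 1.65
Node u (S = 84): V_u = 1/1.09·[0.4364·0.0000 + 0.5636·0.0000] = 0.0000
Node d (S = 51): V_d = 1/1.09·[0.4364·0.0000 + 0.5636·1.6500] = 0.8532
Node 0 (S = 60): V_0 = 1/1.09·[0.4364·0.0000 + 0.5636·0.8532] = 0.4412

$0.44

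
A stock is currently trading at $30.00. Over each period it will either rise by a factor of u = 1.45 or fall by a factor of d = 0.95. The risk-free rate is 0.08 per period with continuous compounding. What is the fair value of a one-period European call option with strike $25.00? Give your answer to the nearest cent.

Risk-neutral probability p = (e^0.08 − 0.95)/(1.45 − 0.95) = 0.1333/0.5000 = 0.2666
Terminal stock prices: S_u = 43.5, S_d = 28.5
Terminal payoffs (S − K): max(18.5, 0) = 18.5, max(3.5, 0) = 3.5
Node 0 (S = 30): V_0 = e^(−0.08)·[0.2666·18.5000 + 0.7334·3.5000] = 6.9221

$6.92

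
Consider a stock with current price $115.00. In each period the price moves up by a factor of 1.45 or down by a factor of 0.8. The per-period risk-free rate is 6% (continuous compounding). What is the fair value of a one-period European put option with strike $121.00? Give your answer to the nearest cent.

Risk-neutral probability p = (e^0.06 − 0.8)/(1.45 − 0.8) = 0.2618/0.6500 = 0.4028
Terminal stock prices: S_u = 166.8, S_d = 92
Terminal payoffs (K − S): max(-45.75, 0) = 0, max(29, 0) = 29
Node 0 (S = 115): V_0 = e^(−0.06)·[0.4028·0.0000 + 0.5972·29.0000] = 16.3095

$16.31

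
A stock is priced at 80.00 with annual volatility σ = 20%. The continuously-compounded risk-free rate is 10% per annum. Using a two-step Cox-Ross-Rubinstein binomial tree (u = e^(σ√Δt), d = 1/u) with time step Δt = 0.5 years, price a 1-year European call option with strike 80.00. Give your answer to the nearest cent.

CRR parameters: u = e^(σ√Δt) = e^(0.2·√0.5) = 1.1519, d = 1/u = 0.8681
Per-period rate: rΔt = 0.1·0.5 = 0.05, so R = e^0.05 = 1.0513
Risk-neutral probability p = (e^0.05 − 0.8681)/(1.1519 − 0.8681) = 0.1831/0.2838 = 0.6454
Terminal stock prices: S_uu = 106.2, S_ud = 80, S_dd = 60.29
Terminal payoffs (S − K): max(26.15, 0) = 26.15, max(0, 0) = 0, max(-19.71, 0) = 0
Node u (S = 92.15): V_u = e^(−0.05)·[0.6454·26.1517 + 0.3546·0.0000] = 16.0544
Node d (S = 69.45): V_d = e^(−0.05)·[0.6454·0.0000 + 0.3546·0.0000] = 0.0000
Node 0 (S = 80): V_0 = e^(−0.05)·[0.6454·16.0544 + 0.3546·0.0000] = 9.8558

9.86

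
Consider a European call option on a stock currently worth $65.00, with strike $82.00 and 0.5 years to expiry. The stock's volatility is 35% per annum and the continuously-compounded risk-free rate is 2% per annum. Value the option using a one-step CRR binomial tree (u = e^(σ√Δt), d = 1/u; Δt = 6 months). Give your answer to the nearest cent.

$0.57

CRR parameters: u = e^(σ√Δt) = e^(0.35·√0.5) = 1.2808, d = 1/u = 0.7808
Per-period rate: rΔt = 0.02·0.5 = 0.01, so R = e^0.01 = 1.0101
Risk-neutral probability p = (e^0.01 − 0.7808)/(1.2808 − 0.7808) = 0.2293/0.5000 = 0.4585
Terminal stock prices: S_u = 83.25, S_d = 50.75
Terminal payoffs (S − K): max(1.252, 0) = 1.252, max(-31.25, 0) = 0
Node 0 (S = 65): V_0 = e^(−0.01)·[0.4585·1.2522 + 0.5415·0.0000] = 0.5685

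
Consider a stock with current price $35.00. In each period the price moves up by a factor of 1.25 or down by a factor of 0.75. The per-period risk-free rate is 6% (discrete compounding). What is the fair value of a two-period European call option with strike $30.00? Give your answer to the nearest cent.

$9.63

Risk-neutral probability p = (1 + 0.06 − 0.75)/(1.25 − 0.75) = 0.3100/0.5000 = 0.6200
Terminal stock prices: S_uu = 54.69, S_ud = 32.81, S_dd = 19.69
Terminal payoffs (S − K): max(24.69, 0) = 24.69, max(2.812, 0) = 2.812, max(-10.31, 0) = 0
Node u (S = 43.75): V_u = 1/1.06·[0.6200·24.6875 + 0.3800·2.8125] = 15.4481
Node d (S = 26.25): V_d = 1/1.06·[0.6200·2.8125 + 0.3800·0.0000] = 1.6450
Node 0 (S = 35): V_0 = 1/1.06·[0.6200·15.4481 + 0.3800·1.6450] = 9.6254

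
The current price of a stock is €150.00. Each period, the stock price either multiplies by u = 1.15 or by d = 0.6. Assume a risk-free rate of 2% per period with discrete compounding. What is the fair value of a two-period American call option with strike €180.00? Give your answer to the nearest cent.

€10.30

Risk-neutral probability p = (1 + 0.02 − 0.6)/(1.15 − 0.6) = 0.4200/0.5500 = 0.7636
Terminal stock prices: S_uu = 198.4, S_ud = 103.5, S_dd = 54
Terminal payoffs (S − K): max(18.37, 0) = 18.37, max(-76.5, 0) = 0, max(-126, 0) = 0
Node u (S = 172.5): continuation = 1/1.02·[0.7636·18.3750 + 0.2364·0.0000] = 13.7567; exercise value = 0.0000 ≤ continuation, so V_u = 13.7567
Node d (S = 90): continuation = 1/1.02·[0.7636·0.0000 + 0.2364·0.0000] = 0.0000; exercise value = 0.0000 ≤ continuation, so V_d = 0.0000
Node 0 (S = 150): continuation = 1/1.02·[0.7636·13.7567 + 0.2364·0.0000] = 10.2991; exercise value = 0.0000 ≤ continuation, so V_0 = 10.2991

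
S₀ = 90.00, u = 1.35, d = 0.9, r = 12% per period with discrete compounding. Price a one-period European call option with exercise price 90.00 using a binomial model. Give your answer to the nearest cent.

13.75

Risk-neutral probability p = (1 + 0.12 − 0.9)/(1.35 − 0.9) = 0.2200/0.4500 = 0.4889
Terminal stock prices: S_u = 121.5, S_d = 81
Terminal payoffs (S − K): max(31.5, 0) = 31.5, max(-9, 0) = 0
Node 0 (S = 90): V_0 = 1/1.12·[0.4889·31.5000 + 0.5111·0.0000] = 13.7500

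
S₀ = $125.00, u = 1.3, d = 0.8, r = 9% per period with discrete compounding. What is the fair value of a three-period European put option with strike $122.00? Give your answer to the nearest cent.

Risk-neutral probability p = (1 + 0.09 − 0.8)/(1.3 − 0.8) = 0.2900/0.5000 = 0.5800
Terminal stock prices: S_uuu = 274.6, S_uud = 169, S_udd = 104, S_ddd = 64
Terminal payoffs (K − S): max(-152.6, 0) = 0, max(-47, 0) = 0, max(18, 0) = 18, max(58, 0) = 58
Node uu (S = 211.3): V_uu = 1/1.09·[0.5800·0.0000 + 0.4200·0.0000] = 0.0000
Node ud (S = 130): V_ud = 1/1.09·[0.5800·0.0000 + 0.4200·18.0000] = 6.9358
Node dd (S = 80): V_dd = 1/1.09·[0.5800·18.0000 + 0.4200·58.0000] = 31.9266
Node u (S = 162.5): V_u = 1/1.09·[0.5800·0.0000 + 0.4200·6.9358] = 2.6725
Node d (S = 100): V_d = 1/1.09·[0.5800·6.9358 + 0.4200·31.9266] = 15.9926
Node 0 (S = 125): V_0 = 1/1.09·[0.5800·2.6725 + 0.4200·15.9926] = 7.5843

$7.58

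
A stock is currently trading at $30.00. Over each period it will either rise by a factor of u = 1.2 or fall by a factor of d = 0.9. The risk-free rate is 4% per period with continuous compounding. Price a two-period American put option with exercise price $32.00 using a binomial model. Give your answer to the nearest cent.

Risk-neutral probability p = (e^0.04 − 0.9)/(1.2 − 0.9) = 0.1408/0.3000 = 0.4694
Terminal stock prices: S_uu = 43.2, S_ud = 32.4, S_dd = 24.3
Terminal payoffs (K − S): max(-11.2, 0) = 0, max(-0.4, 0) = 0, max(7.7, 0) = 7.7
Node u (S = 36): continuation = e^(−0.04)·[0.4694·0.0000 + 0.5306·0.0000] = 0.0000; exercise value = 0.0000 ≤ continuation, so V_u = 0.0000
Node d (S = 27): continuation = e^(−0.04)·[0.4694·0.0000 + 0.5306·7.7000] = 3.9256; exercise value = 5.0000 > continuation, so V_d = 5.0000 (exercise)
Node 0 (S = 30): continuation = e^(−0.04)·[0.4694·0.0000 + 0.5306·5.0000] = 2.5491; exercise value = 2.0000 ≤ continuation, so V_0 = 2.5491

$2.55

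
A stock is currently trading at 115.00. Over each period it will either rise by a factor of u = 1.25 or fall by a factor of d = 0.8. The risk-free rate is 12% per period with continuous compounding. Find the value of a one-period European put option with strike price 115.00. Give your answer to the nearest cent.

Risk-neutral probability p = (e^0.12 − 0.8)/(1.25 − 0.8) = 0.3275/0.4500 = 0.7278
Terminal stock prices: S_u = 143.8, S_d = 92
Terminal payoffs (K − S): max(-28.75, 0) = 0, max(23, 0) = 23
Node 0 (S = 115): V_0 = e^(−0.12)·[0.7278·0.0000 + 0.2722·23.0000] = 5.5533

5.55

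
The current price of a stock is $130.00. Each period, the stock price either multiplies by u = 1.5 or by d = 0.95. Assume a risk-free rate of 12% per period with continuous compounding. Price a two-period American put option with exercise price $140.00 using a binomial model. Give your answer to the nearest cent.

$10.00

Risk-neutral probability p = (e^0.12 − 0.95)/(1.5 − 0.95) = 0.1775/0.5500 = 0.3227
Terminal stock prices: S_uu = 292.5, S_ud = 185.2, S_dd = 117.3
Terminal payoffs (K − S): max(-152.5, 0) = 0, max(-45.25, 0) = 0, max(22.67, 0) = 22.67
Node u (S = 195): continuation = e^(−0.12)·[0.3227·0.0000 + 0.6773·0.0000] = 0.0000; exercise value = 0.0000 ≤ continuation, so V_u = 0.0000
Node d (S = 123.5): continuation = e^(−0.12)·[0.3227·0.0000 + 0.6773·22.6750] = 13.6207; exercise value = 16.5000 > continuation, so V_d = 16.5000 (exercise)
Node 0 (S = 130): continuation = e^(−0.12)·[0.3227·0.0000 + 0.6773·16.5000] = 9.9114; exercise value = 10.0000 > continuation, so V_0 = 10.0000 (exercise)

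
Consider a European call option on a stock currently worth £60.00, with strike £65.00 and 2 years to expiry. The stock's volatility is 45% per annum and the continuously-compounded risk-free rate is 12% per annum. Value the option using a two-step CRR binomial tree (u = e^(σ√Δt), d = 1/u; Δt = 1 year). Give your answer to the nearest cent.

£18.00

CRR parameters: u = e^(σ√Δt) = e^(0.45·√1) = 1.5683, d = 1/u = 0.6376
Per-period rate: rΔt = 0.12·1 = 0.12, so R = e^0.12 = 1.1275
Risk-neutral probability p = (e^0.12 − 0.6376)/(1.5683 − 0.6376) = 0.4899/0.9307 = 0.5264
Terminal stock prices: S_uu = 147.6, S_ud = 60, S_dd = 24.39
Terminal payoffs (S − K): max(82.58, 0) = 82.58, max(-5, 0) = 0, max(-40.61, 0) = 0
Node u (S = 94.1): V_u = e^(−0.12)·[0.5264·82.5762 + 0.4736·0.0000] = 38.5493
Node d (S = 38.26): V_d = e^(−0.12)·[0.5264·0.0000 + 0.4736·0.0000] = 0.0000
Node 0 (S = 60): V_0 = e^(−0.12)·[0.5264·38.5493 + 0.4736·0.0000] = 17.9961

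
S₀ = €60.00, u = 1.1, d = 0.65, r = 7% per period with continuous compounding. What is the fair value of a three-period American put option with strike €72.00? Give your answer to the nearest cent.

Risk-neutral probability p = (e^0.07 − 0.65)/(1.1 − 0.65) = 0.4225/0.4500 = 0.9389
Terminal stock prices: S_uuu = 79.86, S_uud = 47.19, S_udd = 27.89, S_ddd = 16.48
Terminal payoffs (K − S): max(-7.86, 0) = 0, max(24.81, 0) = 24.81, max(44.11, 0) = 44.11, max(55.52, 0) = 55.52
Node uu (S = 72.6): continuation = e^(−0.07)·[0.9389·0.0000 + 0.0611·24.8100] = 1.4132; exercise value = 0.0000 ≤ continuation, so V_uu = 1.4132
Node ud (S = 42.9): continuation = e^(−0.07)·[0.9389·24.8100 + 0.0611·44.1150] = 24.2324; exercise value = 29.1000 > continuation, so V_ud = 29.1000 (exercise)
Node dd (S = 25.35): continuation = e^(−0.07)·[0.9389·44.1150 + 0.0611·55.5225] = 41.7824; exercise value = 46.6500 > continuation, so V_dd = 46.6500 (exercise)
Node u (S = 66): continuation = e^(−0.07)·[0.9389·1.4132 + 0.0611·29.1000] = 2.8948; exercise value = 6.0000 > continuation, so V_u = 6.0000 (exercise)
Node d (S = 39): continuation = e^(−0.07)·[0.9389·29.1000 + 0.0611·46.6500] = 28.1324; exercise value = 33.0000 > continuation, so V_d = 33.0000 (exercise)
Node 0 (S = 60): continuation = e^(−0.07)·[0.9389·6.0000 + 0.0611·33.0000] = 7.1324; exercise value = 12.0000 > continuation, so V_0 = 12.0000 (exercise)

€12.00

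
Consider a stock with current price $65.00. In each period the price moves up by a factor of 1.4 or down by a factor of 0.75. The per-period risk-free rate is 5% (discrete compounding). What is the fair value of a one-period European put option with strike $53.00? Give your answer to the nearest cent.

$2.18

Risk-neutral probability p = (1 + 0.05 − 0.75)/(1.4 − 0.75) = 0.3000/0.6500 = 0.4615
Terminal stock prices: S_u = 91, S_d = 48.75
Terminal payoffs (K − S): max(-38, 0) = 0, max(4.25, 0) = 4.25
Node 0 (S = 65): V_0 = 1/1.05·[0.4615·0.0000 + 0.5385·4.2500] = 2.1795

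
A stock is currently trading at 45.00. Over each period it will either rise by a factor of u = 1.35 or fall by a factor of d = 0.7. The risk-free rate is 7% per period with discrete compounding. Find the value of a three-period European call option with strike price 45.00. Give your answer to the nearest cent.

14.14

Risk-neutral probability p = (1 + 0.07 − 0.7)/(1.35 − 0.7) = 0.3700/0.6500 = 0.5692
Terminal stock prices: S_uuu = 110.7, S_uud = 57.41, S_udd = 29.77, S_ddd = 15.43
Terminal payoffs (S − K): max(65.72, 0) = 65.72, max(12.41, 0) = 12.41, max(-15.23, 0) = 0, max(-29.57, 0) = 0
Node uu (S = 82.01): V_uu = 1/1.07·[0.5692·65.7169 + 0.4308·12.4088] = 39.9564
Node ud (S = 42.53): V_ud = 1/1.07·[0.5692·12.4088 + 0.4308·0.0000] = 6.6013
Node dd (S = 22.05): V_dd = 1/1.07·[0.5692·0.0000 + 0.4308·0.0000] = 0.0000
Node u (S = 60.75): V_u = 1/1.07·[0.5692·39.9564 + 0.4308·6.6013] = 23.9141
Node d (S = 31.5): V_d = 1/1.07·[0.5692·6.6013 + 0.4308·0.0000] = 3.5119
Node 0 (S = 45): V_0 = 1/1.07·[0.5692·23.9141 + 0.4308·3.5119] = 14.1359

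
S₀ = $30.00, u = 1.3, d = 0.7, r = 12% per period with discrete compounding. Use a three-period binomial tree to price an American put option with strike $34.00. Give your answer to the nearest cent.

$4.60

Risk-neutral probability p = (1 + 0.12 − 0.7)/(1.3 − 0.7) = 0.4200/0.6000 = 0.7000
Terminal stock prices: S_uuu = 65.91, S_uud = 35.49, S_udd = 19.11, S_ddd = 10.29
Terminal payoffs (K − S): max(-31.91, 0) = 0, max(-1.49, 0) = 0, max(14.89, 0) = 14.89, max(23.71, 0) = 23.71
Node uu (S = 50.7): continuation = 1/1.12·[0.7000·0.0000 + 0.3000·0.0000] = 0.0000; exercise value = 0.0000 ≤ continuation, so V_uu = 0.0000
Node ud (S = 27.3): continuation = 1/1.12·[0.7000·0.0000 + 0.3000·14.8900] = 3.9884; exercise value = 6.7000 > continuation, so V_ud = 6.7000 (exercise)
Node dd (S = 14.7): continuation = 1/1.12·[0.7000·14.8900 + 0.3000·23.7100] = 15.6571; exercise value = 19.3000 > continuation, so V_dd = 19.3000 (exercise)
Node u (S = 39): continuation = 1/1.12·[0.7000·0.0000 + 0.3000·6.7000] = 1.7946; exercise value = 0.0000 ≤ continuation, so V_u = 1.7946
Node d (S = 21): continuation = 1/1.12·[0.7000·6.7000 + 0.3000·19.3000] = 9.3571; exercise value = 13.0000 > continuation, so V_d = 13.0000 (exercise)
Node 0 (S = 30): continuation = 1/1.12·[0.7000·1.7946 + 0.3000·13.0000] = 4.6038; exercise value = 4.0000 ≤ continuation, so V_0 = 4.6038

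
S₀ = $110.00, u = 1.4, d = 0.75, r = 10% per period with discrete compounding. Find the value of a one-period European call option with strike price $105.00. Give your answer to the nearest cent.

Risk-neutral probability p = (1 + 0.1 − 0.75)/(1.4 − 0.75) = 0.3500/0.6500 = 0.5385
Terminal stock prices: S_u = 154, S_d = 82.5
Terminal payoffs (S − K): max(49, 0) = 49, max(-22.5, 0) = 0
Node 0 (S = 110): V_0 = 1/1.1·[0.5385·49.0000 + 0.4615·0.0000] = 23.9860

$23.99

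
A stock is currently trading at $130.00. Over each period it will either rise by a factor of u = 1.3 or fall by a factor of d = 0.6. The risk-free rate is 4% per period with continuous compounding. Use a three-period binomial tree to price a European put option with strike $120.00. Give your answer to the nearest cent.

Risk-neutral probability p = (e^0.04 − 0.6)/(1.3 − 0.6) = 0.4408/0.7000 = 0.6297
Terminal stock prices: S_uuu = 285.6, S_uud = 131.8, S_udd = 60.84, S_ddd = 28.08
Terminal payoffs (K − S): max(-165.6, 0) = 0, max(-11.82, 0) = 0, max(59.16, 0) = 59.16, max(91.92, 0) = 91.92
Node uu (S = 219.7): V_uu = e^(−0.04)·[0.6297·0.0000 + 0.3703·0.0000] = 0.0000
Node ud (S = 101.4): V_ud = e^(−0.04)·[0.6297·0.0000 + 0.3703·59.1600] = 21.0463
Node dd (S = 46.8): V_dd = e^(−0.04)·[0.6297·59.1600 + 0.3703·91.9200] = 68.4947
Node u (S = 169): V_u = e^(−0.04)·[0.6297·0.0000 + 0.3703·21.0463] = 7.4873
Node d (S = 78): V_d = e^(−0.04)·[0.6297·21.0463 + 0.3703·68.4947] = 37.1009
Node 0 (S = 130): V_0 = e^(−0.04)·[0.6297·7.4873 + 0.3703·37.1009] = 17.7288

$17.73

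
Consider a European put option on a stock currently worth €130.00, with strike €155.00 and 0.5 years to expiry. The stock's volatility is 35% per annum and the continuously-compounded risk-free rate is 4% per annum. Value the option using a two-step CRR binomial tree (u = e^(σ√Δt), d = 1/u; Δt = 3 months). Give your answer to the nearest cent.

€28.73

CRR parameters: u = e^(σ√Δt) = e^(0.35·√0.25) = 1.1912, d = 1/u = 0.8395
Per-period rate: rΔt = 0.04·0.25 = 0.01, so R = e^0.01 = 1.0101
Risk-neutral probability p = (e^0.01 − 0.8395)/(1.1912 − 0.8395) = 0.1706/0.3518 = 0.4849
Terminal stock prices: S_uu = 184.5, S_ud = 130, S_dd = 91.61
Terminal payoffs (K − S): max(-29.48, 0) = 0, max(25, 0) = 25, max(63.39, 0) = 63.39
Node u (S = 154.9): V_u = e^(−0.01)·[0.4849·0.0000 + 0.5151·25.0000] = 12.7486
Node d (S = 109.1): V_d = e^(−0.01)·[0.4849·25.0000 + 0.5151·63.3905] = 44.3283
Node 0 (S = 130): V_0 = e^(−0.01)·[0.4849·12.7486 + 0.5151·44.3283] = 28.7257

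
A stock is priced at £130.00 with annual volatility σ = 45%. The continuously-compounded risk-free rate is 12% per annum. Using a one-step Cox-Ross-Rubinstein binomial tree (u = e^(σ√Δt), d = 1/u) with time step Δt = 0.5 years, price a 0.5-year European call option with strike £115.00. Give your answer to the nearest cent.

CRR parameters: u = e^(σ√Δt) = e^(0.45·√0.5) = 1.3746, d = 1/u = 0.7275
Per-period rate: rΔt = 0.12·0.5 = 0.06, so R = e^0.06 = 1.0618
Risk-neutral probability p = (e^0.06 − 0.7275)/(1.3746 − 0.7275) = 0.3344/0.6472 = 0.5167
Terminal stock prices: S_u = 178.7, S_d = 94.57
Terminal payoffs (S − K): max(63.7, 0) = 63.7, max(-20.43, 0) = 0
Node 0 (S = 130): V_0 = e^(−0.06)·[0.5167·63.7043 + 0.4833·0.0000] = 30.9968

£31.00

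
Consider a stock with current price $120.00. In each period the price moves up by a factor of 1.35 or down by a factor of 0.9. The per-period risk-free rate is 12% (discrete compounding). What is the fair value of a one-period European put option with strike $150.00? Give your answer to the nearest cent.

$19.17

Risk-neutral probability p = (1 + 0.12 − 0.9)/(1.35 − 0.9) = 0.2200/0.4500 = 0.4889
Terminal stock prices: S_u = 162, S_d = 108
Terminal payoffs (K − S): max(-12, 0) = 0, max(42, 0) = 42
Node 0 (S = 120): V_0 = 1/1.12·[0.4889·0.0000 + 0.5111·42.0000] = 19.1667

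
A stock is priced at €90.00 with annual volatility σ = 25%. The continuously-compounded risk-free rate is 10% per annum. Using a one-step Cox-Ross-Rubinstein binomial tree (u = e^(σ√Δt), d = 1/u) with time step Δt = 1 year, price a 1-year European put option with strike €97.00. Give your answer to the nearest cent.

€8.62

CRR parameters: u = e^(σ√Δt) = e^(0.25·√1) = 1.2840, d = 1/u = 0.7788
Per-period rate: rΔt = 0.1·1 = 0.1, so R = e^0.1 = 1.1052
Risk-neutral probability p = (e^0.1 − 0.7788)/(1.2840 − 0.7788) = 0.3264/0.5052 = 0.6460
Terminal stock prices: S_u = 115.6, S_d = 70.09
Terminal payoffs (K − S): max(-18.56, 0) = 0, max(26.91, 0) = 26.91
Node 0 (S = 90): V_0 = e^(−0.1)·[0.6460·0.0000 + 0.3540·26.9079] = 8.6192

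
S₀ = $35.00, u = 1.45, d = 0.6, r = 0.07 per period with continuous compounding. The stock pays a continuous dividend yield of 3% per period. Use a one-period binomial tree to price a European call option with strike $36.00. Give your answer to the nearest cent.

$7.13

Per-period risk-free factor R = e^0.07 = 1.0725; dividend-adjusted growth = e^(0.07−0.03) = 1.0408.
Risk-neutral probability p = (1.0408 − 0.6)/(1.45 − 0.6) = 0.4408/0.8500 = 0.5186
Terminal stock prices: S_u = 50.75, S_d = 21
Terminal payoffs (S − K): max(14.75, 0) = 14.75, max(-15, 0) = 0
Node 0 (S = 35): V_0 = e^(−0.07)·[0.5186·14.7500 + 0.4814·0.0000] = 7.1322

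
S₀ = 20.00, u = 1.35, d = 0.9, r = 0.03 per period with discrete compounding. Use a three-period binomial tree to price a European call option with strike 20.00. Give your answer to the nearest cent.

Risk-neutral probability p = (1 + 0.03 − 0.9)/(1.35 − 0.9) = 0.1300/0.4500 = 0.2889
Terminal stock prices: S_uuu = 49.21, S_uud = 32.81, S_udd = 21.87, S_ddd = 14.58
Terminal payoffs (S − K): max(29.21, 0) = 29.21, max(12.81, 0) = 12.81, max(1.87, 0) = 1.87, max(-5.42, 0) = 0
Node uu (S = 36.45): V_uu = 1/1.03·[0.2889·29.2075 + 0.7111·12.8050] = 17.0325
Node ud (S = 24.3): V_ud = 1/1.03·[0.2889·12.8050 + 0.7111·1.8700] = 4.8825
Node dd (S = 16.2): V_dd = 1/1.03·[0.2889·1.8700 + 0.7111·0.0000] = 0.5245
Node u (S = 27): V_u = 1/1.03·[0.2889·17.0325 + 0.7111·4.8825] = 8.1481
Node d (S = 18): V_d = 1/1.03·[0.2889·4.8825 + 0.7111·0.5245] = 1.7315
Node 0 (S = 20): V_0 = 1/1.03·[0.2889·8.1481 + 0.7111·1.7315] = 3.4808

3.48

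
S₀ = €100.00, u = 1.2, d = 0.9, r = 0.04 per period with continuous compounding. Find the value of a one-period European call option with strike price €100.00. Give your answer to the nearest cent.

€9.02

Risk-neutral probability p = (e^0.04 − 0.9)/(1.2 − 0.9) = 0.1408/0.3000 = 0.4694
Terminal stock prices: S_u = 120, S_d = 90
Terminal payoffs (S − K): max(20, 0) = 20, max(-10, 0) = 0
Node 0 (S = 100): V_0 = e^(−0.04)·[0.4694·20.0000 + 0.5306·0.0000] = 9.0193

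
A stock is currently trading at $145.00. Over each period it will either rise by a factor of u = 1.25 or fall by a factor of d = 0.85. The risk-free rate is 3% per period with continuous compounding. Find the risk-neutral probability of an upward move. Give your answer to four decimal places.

Risk-neutral probability p = (e^0.03 − 0.85)/(1.25 − 0.85) = 0.1805/0.4000 = 0.4511

p = 0.4511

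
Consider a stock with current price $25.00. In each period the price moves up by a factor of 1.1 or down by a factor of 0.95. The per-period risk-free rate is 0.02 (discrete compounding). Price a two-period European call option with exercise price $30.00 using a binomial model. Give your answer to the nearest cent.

Risk-neutral probability p = (1 + 0.02 − 0.95)/(1.1 − 0.95) = 0.0700/0.1500 = 0.4667
Terminal stock prices: S_uu = 30.25, S_ud = 26.13, S_dd = 22.56
Terminal payoffs (S − K): max(0.25, 0) = 0.25, max(-3.875, 0) = 0, max(-7.438, 0) = 0
Node u (S = 27.5): V_u = 1/1.02·[0.4667·0.2500 + 0.5333·0.0000] = 0.1144
Node d (S = 23.75): V_d = 1/1.02·[0.4667·0.0000 + 0.5333·0.0000] = 0.0000
Node 0 (S = 25): V_0 = 1/1.02·[0.4667·0.1144 + 0.5333·0.0000] = 0.0523

$0.05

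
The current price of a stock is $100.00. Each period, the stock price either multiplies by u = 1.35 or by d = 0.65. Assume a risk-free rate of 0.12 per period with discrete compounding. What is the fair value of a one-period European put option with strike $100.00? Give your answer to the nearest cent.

Risk-neutral probability p = (1 + 0.12 − 0.65)/(1.35 − 0.65) = 0.4700/0.7000 = 0.6714
Terminal stock prices: S_u = 135, S_d = 65
Terminal payoffs (K − S): max(-35, 0) = 0, max(35, 0) = 35
Node 0 (S = 100): V_0 = 1/1.12·[0.6714·0.0000 + 0.3286·35.0000] = 10.2679

$10.27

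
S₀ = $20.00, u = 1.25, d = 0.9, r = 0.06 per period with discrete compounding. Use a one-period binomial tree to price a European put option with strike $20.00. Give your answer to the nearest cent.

$1.02

Risk-neutral probability p = (1 + 0.06 − 0.9)/(1.25 − 0.9) = 0.1600/0.3500 = 0.4571
Terminal stock prices: S_u = 25, S_d = 18
Terminal payoffs (K − S): max(-5, 0) = 0, max(2, 0) = 2
Node 0 (S = 20): V_0 = 1/1.06·[0.4571·0.0000 + 0.5429·2.0000] = 1.0243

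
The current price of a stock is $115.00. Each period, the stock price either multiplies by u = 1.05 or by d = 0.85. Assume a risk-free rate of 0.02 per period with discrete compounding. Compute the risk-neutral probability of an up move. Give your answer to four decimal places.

Risk-neutral probability p = (1 + 0.02 − 0.85)/(1.05 − 0.85) = 0.1700/0.2000 = 0.8500

p = 0.8500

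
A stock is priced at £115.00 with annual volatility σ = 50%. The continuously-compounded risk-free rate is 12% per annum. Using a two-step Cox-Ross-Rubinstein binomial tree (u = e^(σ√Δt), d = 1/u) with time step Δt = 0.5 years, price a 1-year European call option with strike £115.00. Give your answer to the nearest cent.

£26.02

CRR parameters: u = e^(σ√Δt) = e^(0.5·√0.5) = 1.4241, d = 1/u = 0.7022
Per-period rate: rΔt = 0.12·0.5 = 0.06, so R = e^0.06 = 1.0618
Risk-neutral probability p = (e^0.06 − 0.7022)/(1.4241 − 0.7022) = 0.3596/0.7219 = 0.4982
Terminal stock prices: S_uu = 233.2, S_ud = 115, S_dd = 56.7
Terminal payoffs (S − K): max(118.2, 0) = 118.2, max(0, 0) = 0, max(-58.3, 0) = 0
Node u (S = 163.8): V_u = e^(−0.06)·[0.4982·118.2332 + 0.5018·0.0000] = 55.4708
Node d (S = 80.75): V_d = e^(−0.06)·[0.4982·0.0000 + 0.5018·0.0000] = 0.0000
Node 0 (S = 115): V_0 = e^(−0.06)·[0.4982·55.4708 + 0.5018·0.0000] = 26.0249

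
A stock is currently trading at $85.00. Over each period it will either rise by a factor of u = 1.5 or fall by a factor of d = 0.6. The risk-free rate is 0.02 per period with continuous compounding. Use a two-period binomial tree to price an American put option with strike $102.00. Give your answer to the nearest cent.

Risk-neutral probability p = (e^0.02 − 0.6)/(1.5 − 0.6) = 0.4202/0.9000 = 0.4669
Terminal stock prices: S_uu = 191.2, S_ud = 76.5, S_dd = 30.6
Terminal payoffs (K − S): max(-89.25, 0) = 0, max(25.5, 0) = 25.5, max(71.4, 0) = 71.4
Node u (S = 127.5): continuation = e^(−0.02)·[0.4669·0.0000 + 0.5331·25.5000] = 13.3251; exercise value = 0.0000 ≤ continuation, so V_u = 13.3251
Node d (S = 51): continuation = e^(−0.02)·[0.4669·25.5000 + 0.5331·71.4000] = 48.9803; exercise value = 51.0000 > continuation, so V_d = 51.0000 (exercise)
Node 0 (S = 85): continuation = e^(−0.02)·[0.4669·13.3251 + 0.5331·51.0000] = 32.7484; exercise value = 17.0000 ≤ continuation, so V_0 = 32.7484

$32.75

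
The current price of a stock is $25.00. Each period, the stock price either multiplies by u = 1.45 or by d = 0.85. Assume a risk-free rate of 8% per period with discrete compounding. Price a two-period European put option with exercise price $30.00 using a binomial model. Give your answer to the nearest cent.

$3.89

Risk-neutral probability p = (1 + 0.08 − 0.85)/(1.45 − 0.85) = 0.2300/0.6000 = 0.3833
Terminal stock prices: S_uu = 52.56, S_ud = 30.81, S_dd = 18.06
Terminal payoffs (K − S): max(-22.56, 0) = 0, max(-0.8125, 0) = 0, max(11.94, 0) = 11.94
Node u (S = 36.25): V_u = 1/1.08·[0.3833·0.0000 + 0.6167·0.0000] = 0.0000
Node d (S = 21.25): V_d = 1/1.08·[0.3833·0.0000 + 0.6167·11.9375] = 6.8162
Node 0 (S = 25): V_0 = 1/1.08·[0.3833·0.0000 + 0.6167·6.8162] = 3.8919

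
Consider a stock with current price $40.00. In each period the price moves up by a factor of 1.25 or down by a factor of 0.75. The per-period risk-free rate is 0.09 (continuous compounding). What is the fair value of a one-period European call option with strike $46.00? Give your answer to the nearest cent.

Risk-neutral probability p = (e^0.09 − 0.75)/(1.25 − 0.75) = 0.3442/0.5000 = 0.6883
Terminal stock prices: S_u = 50, S_d = 30
Terminal payoffs (S − K): max(4, 0) = 4, max(-16, 0) = 0
Node 0 (S = 40): V_0 = e^(−0.09)·[0.6883·4.0000 + 0.3117·0.0000] = 2.5164

$2.52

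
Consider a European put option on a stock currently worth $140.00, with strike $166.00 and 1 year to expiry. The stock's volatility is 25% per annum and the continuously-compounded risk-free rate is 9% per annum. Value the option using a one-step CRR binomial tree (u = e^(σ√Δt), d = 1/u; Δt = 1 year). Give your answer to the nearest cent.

$19.56

CRR parameters: u = e^(σ√Δt) = e^(0.25·√1) = 1.2840, d = 1/u = 0.7788
Per-period rate: rΔt = 0.09·1 = 0.09, so R = e^0.09 = 1.0942
Risk-neutral probability p = (e^0.09 − 0.7788)/(1.2840 − 0.7788) = 0.3154/0.5052 = 0.6242
Terminal stock prices: S_u = 179.8, S_d = 109
Terminal payoffs (K − S): max(-13.76, 0) = 0, max(56.97, 0) = 56.97
Node 0 (S = 140): V_0 = e^(−0.09)·[0.6242·0.0000 + 0.3758·56.9679] = 19.5647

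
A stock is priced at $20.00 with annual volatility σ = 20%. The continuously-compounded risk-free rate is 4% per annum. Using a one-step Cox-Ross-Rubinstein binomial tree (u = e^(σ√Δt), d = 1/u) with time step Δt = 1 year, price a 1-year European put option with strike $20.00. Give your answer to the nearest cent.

CRR parameters: u = e^(σ√Δt) = e^(0.2·√1) = 1.2214, d = 1/u = 0.8187
Per-period rate: rΔt = 0.04·1 = 0.04, so R = e^0.04 = 1.0408
Risk-neutral probability p = (e^0.04 − 0.8187)/(1.2214 − 0.8187) = 0.2221/0.4027 = 0.5515
Terminal stock prices: S_u = 24.43, S_d = 16.37
Terminal payoffs (K − S): max(-4.428, 0) = 0, max(3.625, 0) = 3.625
Node 0 (S = 20): V_0 = e^(−0.04)·[0.5515·0.0000 + 0.4485·3.6254] = 1.5622

$1.56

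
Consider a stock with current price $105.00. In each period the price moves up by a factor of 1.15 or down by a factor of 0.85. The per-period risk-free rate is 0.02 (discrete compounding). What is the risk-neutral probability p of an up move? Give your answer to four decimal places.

p = 0.5667

Risk-neutral probability p = (1 + 0.02 − 0.85)/(1.15 − 0.85) = 0.1700/0.3000 = 0.5667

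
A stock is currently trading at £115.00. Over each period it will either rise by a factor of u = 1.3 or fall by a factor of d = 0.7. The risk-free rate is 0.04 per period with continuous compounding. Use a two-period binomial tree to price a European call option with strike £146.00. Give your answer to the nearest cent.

£14.40

Risk-neutral probability p = (e^0.04 − 0.7)/(1.3 − 0.7) = 0.3408/0.6000 = 0.5680
Terminal stock prices: S_uu = 194.4, S_ud = 104.6, S_dd = 56.35
Terminal payoffs (S − K): max(48.35, 0) = 48.35, max(-41.35, 0) = 0, max(-89.65, 0) = 0
Node u (S = 149.5): V_u = e^(−0.04)·[0.5680·48.3500 + 0.4320·0.0000] = 26.3868
Node d (S = 80.5): V_d = e^(−0.04)·[0.5680·0.0000 + 0.4320·0.0000] = 0.0000
Node 0 (S = 115): V_0 = e^(−0.04)·[0.5680·26.3868 + 0.4320·0.0000] = 14.4005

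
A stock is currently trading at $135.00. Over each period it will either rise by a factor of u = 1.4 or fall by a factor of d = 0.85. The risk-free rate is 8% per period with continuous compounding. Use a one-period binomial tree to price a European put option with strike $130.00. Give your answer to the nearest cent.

$8.11

Risk-neutral probability p = (e^0.08 − 0.85)/(1.4 − 0.85) = 0.2333/0.5500 = 0.4242
Terminal stock prices: S_u = 189, S_d = 114.8
Terminal payoffs (K − S): max(-59, 0) = 0, max(15.25, 0) = 15.25
Node 0 (S = 135): V_0 = e^(−0.08)·[0.4242·0.0000 + 0.5758·15.2500] = 8.1064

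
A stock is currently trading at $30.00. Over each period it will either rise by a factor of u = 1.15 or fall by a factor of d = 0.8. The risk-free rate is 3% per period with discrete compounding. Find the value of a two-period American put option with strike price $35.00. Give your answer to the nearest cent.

$5.23

Risk-neutral probability p = (1 + 0.03 − 0.8)/(1.15 − 0.8) = 0.2300/0.3500 = 0.6571
Terminal stock prices: S_uu = 39.67, S_ud = 27.6, S_dd = 19.2
Terminal payoffs (K − S): max(-4.675, 0) = 0, max(7.4, 0) = 7.4, max(15.8, 0) = 15.8
Node u (S = 34.5): continuation = 1/1.03·[0.6571·0.0000 + 0.3429·7.4000] = 2.4632; exercise value = 0.5000 ≤ continuation, so V_u = 2.4632
Node d (S = 24): continuation = 1/1.03·[0.6571·7.4000 + 0.3429·15.8000] = 9.9806; exercise value = 11.0000 > continuation, so V_d = 11.0000 (exercise)
Node 0 (S = 30): continuation = 1/1.03·[0.6571·2.4632 + 0.3429·11.0000] = 5.2331; exercise value = 5.0000 ≤ continuation, so V_0 = 5.2331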